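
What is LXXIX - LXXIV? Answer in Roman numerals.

LXXIX = 79
LXXIV = 74
79 - 74 = 5

V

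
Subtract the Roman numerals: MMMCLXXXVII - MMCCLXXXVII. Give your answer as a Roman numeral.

MMMCLXXXVII = 3187
MMCCLXXXVII = 2287
3187 - 2287 = 900

CM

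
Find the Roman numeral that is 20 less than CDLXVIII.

CDLXVIII = 468
468 - 20 = 448

CDXLVIII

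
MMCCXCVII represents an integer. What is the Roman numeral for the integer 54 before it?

MMCCXCVII = 2297
2297 - 54 = 2243

MMCCXLIII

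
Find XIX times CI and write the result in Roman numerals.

XIX = 19
CI = 101
19 × 101 = 1919

MCMXIX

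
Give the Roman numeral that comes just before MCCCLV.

MCCCLV = 1355; previous is 1354

MCCCLIV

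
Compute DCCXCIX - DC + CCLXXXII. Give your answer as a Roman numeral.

DCCXCIX = 799, DC = 600, CCLXXXII = 282
799 - 600 = 199
199 + 282 = 481

CDLXXXI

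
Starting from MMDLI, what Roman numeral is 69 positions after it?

MMDLI = 2551
2551 + 69 = 2620

MMDCXX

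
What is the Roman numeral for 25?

Convert 25 to Roman numerals:
  25 contains 2×10 (XX)
  5 contains 1×5 (V)

XXV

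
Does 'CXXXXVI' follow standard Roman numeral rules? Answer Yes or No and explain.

'CXXXXVI': More than 3 consecutive X's

No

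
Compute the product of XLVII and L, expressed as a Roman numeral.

XLVII = 47
L = 50
47 × 50 = 2350

MMCCCL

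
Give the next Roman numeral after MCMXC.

MCMXC = 1990, so the next integer is 1990 + 1 = 1991

MCMXCI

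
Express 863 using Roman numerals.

Convert 863 to Roman numerals:
  863 contains 1×500 (D)
  363 contains 3×100 (CCC)
  63 contains 1×50 (L)
  13 contains 1×10 (X)
  3 contains 3×1 (III)

DCCCLXIII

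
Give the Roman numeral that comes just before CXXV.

CXXV = 125; previous is 124

CXXIV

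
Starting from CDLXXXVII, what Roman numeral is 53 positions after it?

CDLXXXVII = 487
487 + 53 = 540

DXL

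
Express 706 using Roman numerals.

Convert 706 to Roman numerals:
  706 contains 1×500 (D)
  206 contains 2×100 (CC)
  6 contains 1×5 (V)
  1 contains 1×1 (I)

DCCVI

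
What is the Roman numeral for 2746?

Convert 2746 to Roman numerals:
  2746 contains 2×1000 (MM)
  746 contains 1×500 (D)
  246 contains 2×100 (CC)
  46 contains 1×40 (XL)
  6 contains 1×5 (V)
  1 contains 1×1 (I)

MMDCCXLVI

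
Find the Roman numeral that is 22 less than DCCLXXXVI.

DCCLXXXVI = 786
786 - 22 = 764

DCCLXIV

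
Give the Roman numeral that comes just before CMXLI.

CMXLI = 941; previous is 940

CMXL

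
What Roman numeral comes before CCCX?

CCCX = 310, so the previous integer is 310 - 1 = 309

CCCIX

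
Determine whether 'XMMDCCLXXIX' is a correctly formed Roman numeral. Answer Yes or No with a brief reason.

'XMMDCCLXXIX': Invalid subtractive combination: XM

No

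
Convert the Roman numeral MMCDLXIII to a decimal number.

MMCDLXIII: M=1000, M=1000, CD=400, L=50, X=10, I=1, I=1, I=1
1000 + 1000 + 400 + 50 + 10 + 1 + 1 + 1 = 2463

2463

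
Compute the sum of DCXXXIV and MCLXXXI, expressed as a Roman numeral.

DCXXXIV = 634
MCLXXXI = 1181
634 + 1181 = 1815

MDCCCXV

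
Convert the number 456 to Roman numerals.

Convert 456 to Roman numerals:
  456 contains 1×400 (CD)
  56 contains 1×50 (L)
  6 contains 1×5 (V)
  1 contains 1×1 (I)

CDLVI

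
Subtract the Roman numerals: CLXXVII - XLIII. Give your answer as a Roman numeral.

CLXXVII = 177
XLIII = 43
177 - 43 = 134

CXXXIV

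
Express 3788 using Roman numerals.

Convert 3788 to Roman numerals:
  3788 contains 3×1000 (MMM)
  788 contains 1×500 (D)
  288 contains 2×100 (CC)
  88 contains 1×50 (L)
  38 contains 3×10 (XXX)
  8 contains 1×5 (V)
  3 contains 3×1 (III)

MMMDCCLXXXVIII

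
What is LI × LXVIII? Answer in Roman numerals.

LI = 51
LXVIII = 68
51 × 68 = 3468

MMMCDLXVIII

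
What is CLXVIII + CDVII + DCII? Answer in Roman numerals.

CLXVIII = 168, CDVII = 407, DCII = 602
168 + 407 = 575
575 + 602 = 1177

MCLXXVII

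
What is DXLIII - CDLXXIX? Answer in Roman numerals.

DXLIII = 543
CDLXXIX = 479
543 - 479 = 64

LXIV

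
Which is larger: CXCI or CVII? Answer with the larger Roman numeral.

CXCI = 191
CVII = 107
191 is larger

CXCI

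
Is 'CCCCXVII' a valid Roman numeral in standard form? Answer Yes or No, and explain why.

'CCCCXVII': More than 3 consecutive C's

No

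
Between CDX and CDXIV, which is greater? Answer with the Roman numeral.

CDX = 410
CDXIV = 414
414 is larger

CDXIV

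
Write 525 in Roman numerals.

Convert 525 to Roman numerals:
  525 contains 1×500 (D)
  25 contains 2×10 (XX)
  5 contains 1×5 (V)

DXXV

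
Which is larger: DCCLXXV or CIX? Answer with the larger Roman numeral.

DCCLXXV = 775
CIX = 109
775 is larger

DCCLXXV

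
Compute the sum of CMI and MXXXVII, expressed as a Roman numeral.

CMI = 901
MXXXVII = 1037
901 + 1037 = 1938

MCMXXXVIII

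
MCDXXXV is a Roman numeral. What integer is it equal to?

MCDXXXV: M=1000, CD=400, X=10, X=10, X=10, V=5
1000 + 400 + 10 + 10 + 10 + 5 = 1435

1435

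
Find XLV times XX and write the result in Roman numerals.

XLV = 45
XX = 20
45 × 20 = 900

CM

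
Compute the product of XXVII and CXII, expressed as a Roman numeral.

XXVII = 27
CXII = 112
27 × 112 = 3024

MMMXXIV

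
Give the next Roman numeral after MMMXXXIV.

MMMXXXIV = 3034, so the next integer is 3034 + 1 = 3035

MMMXXXV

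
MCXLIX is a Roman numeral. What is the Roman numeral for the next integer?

MCXLIX = 1149; next is 1150

MCL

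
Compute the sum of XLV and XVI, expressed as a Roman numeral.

XLV = 45
XVI = 16
45 + 16 = 61

LXI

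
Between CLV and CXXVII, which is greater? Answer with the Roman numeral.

CLV = 155
CXXVII = 127
155 is larger

CLV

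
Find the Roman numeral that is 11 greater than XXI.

XXI = 21
21 + 11 = 32

XXXII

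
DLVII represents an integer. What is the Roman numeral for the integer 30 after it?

DLVII = 557
557 + 30 = 587

DLXXXVII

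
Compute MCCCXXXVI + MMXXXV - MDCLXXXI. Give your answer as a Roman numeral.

MCCCXXXVI = 1336, MMXXXV = 2035, MDCLXXXI = 1681
1336 + 2035 = 3371
3371 - 1681 = 1690

MDCXC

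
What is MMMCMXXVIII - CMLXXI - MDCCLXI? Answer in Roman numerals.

MMMCMXXVIII = 3928, CMLXXI = 971, MDCCLXI = 1761
3928 - 971 = 2957
2957 - 1761 = 1196

MCXCVI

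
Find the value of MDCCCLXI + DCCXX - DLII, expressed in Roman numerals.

MDCCCLXI = 1861, DCCXX = 720, DLII = 552
1861 + 720 = 2581
2581 - 552 = 2029

MMXXIX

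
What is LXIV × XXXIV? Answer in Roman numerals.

LXIV = 64
XXXIV = 34
64 × 34 = 2176

MMCLXXVI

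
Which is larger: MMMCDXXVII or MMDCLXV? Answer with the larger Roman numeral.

MMMCDXXVII = 3427
MMDCLXV = 2665
3427 is larger

MMMCDXXVII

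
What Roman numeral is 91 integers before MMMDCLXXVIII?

MMMDCLXXVIII = 3678
3678 - 91 = 3587

MMMDLXXXVII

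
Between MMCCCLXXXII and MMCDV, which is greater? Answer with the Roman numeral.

MMCCCLXXXII = 2382
MMCDV = 2405
2405 is larger

MMCDV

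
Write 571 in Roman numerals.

Convert 571 to Roman numerals:
  571 contains 1×500 (D)
  71 contains 1×50 (L)
  21 contains 2×10 (XX)
  1 contains 1×1 (I)

DLXXI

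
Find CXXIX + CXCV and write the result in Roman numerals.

CXXIX = 129
CXCV = 195
129 + 195 = 324

CCCXXIV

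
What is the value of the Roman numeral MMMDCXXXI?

MMMDCXXXI: M=1000, M=1000, M=1000, D=500, C=100, X=10, X=10, X=10, I=1
1000 + 1000 + 1000 + 500 + 100 + 10 + 10 + 10 + 1 = 3631

3631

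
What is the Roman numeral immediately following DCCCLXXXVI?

DCCCLXXXVI = 886, so the next integer is 886 + 1 = 887

DCCCLXXXVII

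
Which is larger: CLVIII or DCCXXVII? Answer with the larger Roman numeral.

CLVIII = 158
DCCXXVII = 727
727 is larger

DCCXXVII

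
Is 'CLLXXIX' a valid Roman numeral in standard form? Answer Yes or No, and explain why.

'CLLXXIX': L should not appear more than once

No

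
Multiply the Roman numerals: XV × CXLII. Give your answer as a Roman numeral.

XV = 15
CXLII = 142
15 × 142 = 2130

MMCXXX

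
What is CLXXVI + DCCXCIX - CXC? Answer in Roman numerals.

CLXXVI = 176, DCCXCIX = 799, CXC = 190
176 + 799 = 975
975 - 190 = 785

DCCLXXXV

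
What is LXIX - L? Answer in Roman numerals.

LXIX = 69
L = 50
69 - 50 = 19

XIX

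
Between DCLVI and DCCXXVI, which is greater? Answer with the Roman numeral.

DCLVI = 656
DCCXXVI = 726
726 is larger

DCCXXVI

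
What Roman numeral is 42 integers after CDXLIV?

CDXLIV = 444
444 + 42 = 486

CDLXXXVI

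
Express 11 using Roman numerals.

Convert 11 to Roman numerals:
  11 contains 1×10 (X)
  1 contains 1×1 (I)

XI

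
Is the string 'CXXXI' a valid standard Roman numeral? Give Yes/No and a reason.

'CXXXI': Check the rules: uses only the symbols I, V, X, L, C, D, M; no symbol is repeated more than three times in a row; V, L and D each appear at most once; no smaller symbol precedes a larger one (values never increase from left to right). Value: C (100) + X (10) + X (10) + X (10) + I (1) = 131. So it is a valid standard Roman numeral.

Yes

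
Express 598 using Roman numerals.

Convert 598 to Roman numerals:
  598 contains 1×500 (D)
  98 contains 1×90 (XC)
  8 contains 1×5 (V)
  3 contains 3×1 (III)

DXCVIII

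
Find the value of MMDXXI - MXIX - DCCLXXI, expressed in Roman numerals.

MMDXXI = 2521, MXIX = 1019, DCCLXXI = 771
2521 - 1019 = 1502
1502 - 771 = 731

DCCXXXI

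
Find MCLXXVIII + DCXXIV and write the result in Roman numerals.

MCLXXVIII = 1178
DCXXIV = 624
1178 + 624 = 1802

MDCCCII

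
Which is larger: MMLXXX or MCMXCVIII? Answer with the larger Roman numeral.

MMLXXX = 2080
MCMXCVIII = 1998
2080 is larger

MMLXXX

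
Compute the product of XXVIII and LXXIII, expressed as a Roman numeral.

XXVIII = 28
LXXIII = 73
28 × 73 = 2044

MMXLIV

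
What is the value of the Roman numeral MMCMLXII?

MMCMLXII: M=1000, M=1000, CM=900, L=50, X=10, I=1, I=1
1000 + 1000 + 900 + 50 + 10 + 1 + 1 = 2962

2962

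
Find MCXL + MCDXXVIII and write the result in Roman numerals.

MCXL = 1140
MCDXXVIII = 1428
1140 + 1428 = 2568

MMDLXVIII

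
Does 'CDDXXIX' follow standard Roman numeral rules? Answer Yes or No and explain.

'CDDXXIX': D should not appear more than once

No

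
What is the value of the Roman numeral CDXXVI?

CDXXVI: CD=400, X=10, X=10, V=5, I=1
400 + 10 + 10 + 5 + 1 = 426

426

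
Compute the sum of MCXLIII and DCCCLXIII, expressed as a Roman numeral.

MCXLIII = 1143
DCCCLXIII = 863
1143 + 863 = 2006

MMVI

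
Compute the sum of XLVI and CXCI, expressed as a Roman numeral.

XLVI = 46
CXCI = 191
46 + 191 = 237

CCXXXVII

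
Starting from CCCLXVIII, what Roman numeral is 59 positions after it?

CCCLXVIII = 368
368 + 59 = 427

CDXXVII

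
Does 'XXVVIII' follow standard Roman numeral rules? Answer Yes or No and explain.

'XXVVIII': V should not appear more than once

No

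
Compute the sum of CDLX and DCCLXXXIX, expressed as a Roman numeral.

CDLX = 460
DCCLXXXIX = 789
460 + 789 = 1249

MCCXLIX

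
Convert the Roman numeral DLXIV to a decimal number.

DLXIV: D=500, L=50, X=10, IV=4
500 + 50 + 10 + 4 = 564

564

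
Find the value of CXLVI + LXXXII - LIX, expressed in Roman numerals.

CXLVI = 146, LXXXII = 82, LIX = 59
146 + 82 = 228
228 - 59 = 169

CLXIX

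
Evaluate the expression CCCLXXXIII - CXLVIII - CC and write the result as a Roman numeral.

CCCLXXXIII = 383, CXLVIII = 148, CC = 200
383 - 148 = 235
235 - 200 = 35

XXXV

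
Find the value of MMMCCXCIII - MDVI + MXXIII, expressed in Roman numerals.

MMMCCXCIII = 3293, MDVI = 1506, MXXIII = 1023
3293 - 1506 = 1787
1787 + 1023 = 2810

MMDCCCX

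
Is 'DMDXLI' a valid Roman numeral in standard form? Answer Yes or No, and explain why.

'DMDXLI': D should not appear more than once

No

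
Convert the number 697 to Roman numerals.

Convert 697 to Roman numerals:
  697 contains 1×500 (D)
  197 contains 1×100 (C)
  97 contains 1×90 (XC)
  7 contains 1×5 (V)
  2 contains 2×1 (II)

DCXCVII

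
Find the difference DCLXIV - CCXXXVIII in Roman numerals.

DCLXIV = 664
CCXXXVIII = 238
664 - 238 = 426

CDXXVI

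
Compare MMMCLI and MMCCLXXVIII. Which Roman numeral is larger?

MMMCLI = 3151
MMCCLXXVIII = 2278
3151 is larger

MMMCLI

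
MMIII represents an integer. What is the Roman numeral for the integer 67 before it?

MMIII = 2003
2003 - 67 = 1936

MCMXXXVI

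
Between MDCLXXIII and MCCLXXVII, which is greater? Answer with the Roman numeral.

MDCLXXIII = 1673
MCCLXXVII = 1277
1673 is larger

MDCLXXIII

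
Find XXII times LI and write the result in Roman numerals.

XXII = 22
LI = 51
22 × 51 = 1122

MCXXII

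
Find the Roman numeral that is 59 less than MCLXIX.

MCLXIX = 1169
1169 - 59 = 1110

MCX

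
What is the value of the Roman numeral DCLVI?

DCLVI: D=500, C=100, L=50, V=5, I=1
500 + 100 + 50 + 5 + 1 = 656

656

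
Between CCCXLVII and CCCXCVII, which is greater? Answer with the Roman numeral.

CCCXLVII = 347
CCCXCVII = 397
397 is larger

CCCXCVII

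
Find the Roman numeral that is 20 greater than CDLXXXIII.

CDLXXXIII = 483
483 + 20 = 503

DIII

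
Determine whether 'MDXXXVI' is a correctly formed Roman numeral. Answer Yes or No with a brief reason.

'MDXXXVI': Check the rules: uses only the symbols I, V, X, L, C, D, M; no symbol is repeated more than three times in a row; V, L and D each appear at most once; no smaller symbol precedes a larger one (values never increase from left to right). Value: M (1000) + D (500) + X (10) + X (10) + X (10) + V (5) + I (1) = 1536. So it is a valid standard Roman numeral.

Yes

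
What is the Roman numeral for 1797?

Convert 1797 to Roman numerals:
  1797 contains 1×1000 (M)
  797 contains 1×500 (D)
  297 contains 2×100 (CC)
  97 contains 1×90 (XC)
  7 contains 1×5 (V)
  2 contains 2×1 (II)

MDCCXCVII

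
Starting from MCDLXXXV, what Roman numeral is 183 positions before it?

MCDLXXXV = 1485
1485 - 183 = 1302

MCCCII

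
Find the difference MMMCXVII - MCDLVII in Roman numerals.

MMMCXVII = 3117
MCDLVII = 1457
3117 - 1457 = 1660

MDCLX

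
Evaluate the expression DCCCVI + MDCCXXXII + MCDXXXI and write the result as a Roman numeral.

DCCCVI = 806, MDCCXXXII = 1732, MCDXXXI = 1431
806 + 1732 = 2538
2538 + 1431 = 3969

MMMCMLXIX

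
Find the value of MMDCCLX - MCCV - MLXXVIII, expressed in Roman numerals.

MMDCCLX = 2760, MCCV = 1205, MLXXVIII = 1078
2760 - 1205 = 1555
1555 - 1078 = 477

CDLXXVII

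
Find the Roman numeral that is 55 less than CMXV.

CMXV = 915
915 - 55 = 860

DCCCLX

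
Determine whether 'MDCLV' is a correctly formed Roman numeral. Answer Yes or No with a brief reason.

'MDCLV': Check the rules: uses only the symbols I, V, X, L, C, D, M; no symbol is repeated more than three times in a row; V, L and D each appear at most once; no smaller symbol precedes a larger one (values never increase from left to right). Value: M (1000) + D (500) + C (100) + L (50) + V (5) = 1655. So it is a valid standard Roman numeral.

Yes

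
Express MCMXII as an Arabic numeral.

MCMXII: M=1000, CM=900, X=10, I=1, I=1
1000 + 900 + 10 + 1 + 1 = 1912

1912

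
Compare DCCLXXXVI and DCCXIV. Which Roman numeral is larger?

DCCLXXXVI = 786
DCCXIV = 714
786 is larger

DCCLXXXVI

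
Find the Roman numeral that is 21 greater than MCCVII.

MCCVII = 1207
1207 + 21 = 1228

MCCXXVIII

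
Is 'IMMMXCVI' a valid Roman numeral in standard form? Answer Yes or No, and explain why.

'IMMMXCVI': Invalid subtractive combination: IM

No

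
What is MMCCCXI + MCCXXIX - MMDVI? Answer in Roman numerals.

MMCCCXI = 2311, MCCXXIX = 1229, MMDVI = 2506
2311 + 1229 = 3540
3540 - 2506 = 1034

MXXXIV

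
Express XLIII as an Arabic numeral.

XLIII: XL=40, I=1, I=1, I=1
40 + 1 + 1 + 1 = 43

43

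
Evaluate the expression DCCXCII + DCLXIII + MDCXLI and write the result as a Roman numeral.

DCCXCII = 792, DCLXIII = 663, MDCXLI = 1641
792 + 663 = 1455
1455 + 1641 = 3096

MMMXCVI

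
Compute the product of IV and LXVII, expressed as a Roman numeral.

IV = 4
LXVII = 67
4 × 67 = 268

CCLXVIII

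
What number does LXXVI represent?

LXXVI: L=50, X=10, X=10, V=5, I=1
50 + 10 + 10 + 5 + 1 = 76

76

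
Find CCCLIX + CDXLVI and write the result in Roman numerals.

CCCLIX = 359
CDXLVI = 446
359 + 446 = 805

DCCCV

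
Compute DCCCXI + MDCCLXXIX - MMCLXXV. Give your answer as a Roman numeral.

DCCCXI = 811, MDCCLXXIX = 1779, MMCLXXV = 2175
811 + 1779 = 2590
2590 - 2175 = 415

CDXV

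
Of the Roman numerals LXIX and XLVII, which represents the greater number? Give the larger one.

LXIX = 69
XLVII = 47
69 is larger

LXIX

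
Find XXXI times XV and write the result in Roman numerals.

XXXI = 31
XV = 15
31 × 15 = 465

CDLXV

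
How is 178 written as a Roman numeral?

Convert 178 to Roman numerals:
  178 contains 1×100 (C)
  78 contains 1×50 (L)
  28 contains 2×10 (XX)
  8 contains 1×5 (V)
  3 contains 3×1 (III)

CLXXVIII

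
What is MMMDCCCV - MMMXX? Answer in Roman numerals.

MMMDCCCV = 3805
MMMXX = 3020
3805 - 3020 = 785

DCCLXXXV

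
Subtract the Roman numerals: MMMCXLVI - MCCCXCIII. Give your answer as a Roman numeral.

MMMCXLVI = 3146
MCCCXCIII = 1393
3146 - 1393 = 1753

MDCCLIII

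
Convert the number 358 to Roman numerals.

Convert 358 to Roman numerals:
  358 contains 3×100 (CCC)
  58 contains 1×50 (L)
  8 contains 1×5 (V)
  3 contains 3×1 (III)

CCCLVIII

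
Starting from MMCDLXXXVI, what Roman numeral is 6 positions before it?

MMCDLXXXVI = 2486
2486 - 6 = 2480

MMCDLXXX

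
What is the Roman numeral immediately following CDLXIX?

CDLXIX = 469, so the next integer is 469 + 1 = 470

CDLXX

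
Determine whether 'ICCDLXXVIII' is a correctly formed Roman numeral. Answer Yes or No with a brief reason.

'ICCDLXXVIII': Invalid subtractive combination: IC

No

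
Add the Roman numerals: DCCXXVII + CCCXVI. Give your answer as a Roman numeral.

DCCXXVII = 727
CCCXVI = 316
727 + 316 = 1043

MXLIII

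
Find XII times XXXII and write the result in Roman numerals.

XII = 12
XXXII = 32
12 × 32 = 384

CCCLXXXIV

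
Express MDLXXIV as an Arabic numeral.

MDLXXIV: M=1000, D=500, L=50, X=10, X=10, IV=4
1000 + 500 + 50 + 10 + 10 + 4 = 1574

1574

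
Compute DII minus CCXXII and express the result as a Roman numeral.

DII = 502
CCXXII = 222
502 - 222 = 280

CCLXXX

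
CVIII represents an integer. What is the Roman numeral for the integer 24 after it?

CVIII = 108
108 + 24 = 132

CXXXII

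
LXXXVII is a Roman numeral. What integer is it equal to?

LXXXVII: L=50, X=10, X=10, X=10, V=5, I=1, I=1
50 + 10 + 10 + 10 + 5 + 1 + 1 = 87

87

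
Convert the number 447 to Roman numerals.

Convert 447 to Roman numerals:
  447 contains 1×400 (CD)
  47 contains 1×40 (XL)
  7 contains 1×5 (V)
  2 contains 2×1 (II)

CDXLVII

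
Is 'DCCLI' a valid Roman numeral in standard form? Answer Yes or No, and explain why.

'DCCLI': Check the rules: uses only the symbols I, V, X, L, C, D, M; no symbol is repeated more than three times in a row; V, L and D each appear at most once; no smaller symbol precedes a larger one (values never increase from left to right). Value: D (500) + C (100) + C (100) + L (50) + I (1) = 751. So it is a valid standard Roman numeral.

Yes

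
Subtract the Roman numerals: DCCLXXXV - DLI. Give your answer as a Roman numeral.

DCCLXXXV = 785
DLI = 551
785 - 551 = 234

CCXXXIV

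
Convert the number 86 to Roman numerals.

Convert 86 to Roman numerals:
  86 contains 1×50 (L)
  36 contains 3×10 (XXX)
  6 contains 1×5 (V)
  1 contains 1×1 (I)

LXXXVI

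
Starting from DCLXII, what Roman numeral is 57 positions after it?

DCLXII = 662
662 + 57 = 719

DCCXIX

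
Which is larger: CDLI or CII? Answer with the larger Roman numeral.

CDLI = 451
CII = 102
451 is larger

CDLI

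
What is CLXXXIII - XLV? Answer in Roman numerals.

CLXXXIII = 183
XLV = 45
183 - 45 = 138

CXXXVIII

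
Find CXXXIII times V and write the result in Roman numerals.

CXXXIII = 133
V = 5
133 × 5 = 665

DCLXV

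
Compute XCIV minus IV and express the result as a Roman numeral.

XCIV = 94
IV = 4
94 - 4 = 90

XC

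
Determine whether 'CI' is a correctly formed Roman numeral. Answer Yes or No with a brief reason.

'CI': Check the rules: uses only the symbols I, V, X, L, C, D, M; no symbol is repeated more than three times in a row; V, L and D each appear at most once; no smaller symbol precedes a larger one (values never increase from left to right). Value: C (100) + I (1) = 101. So it is a valid standard Roman numeral.

Yes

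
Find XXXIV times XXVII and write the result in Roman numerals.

XXXIV = 34
XXVII = 27
34 × 27 = 918

CMXVIII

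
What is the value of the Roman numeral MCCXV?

MCCXV: M=1000, C=100, C=100, X=10, V=5
1000 + 100 + 100 + 10 + 5 = 1215

1215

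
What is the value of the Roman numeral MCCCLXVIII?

MCCCLXVIII: M=1000, C=100, C=100, C=100, L=50, X=10, V=5, I=1, I=1, I=1
1000 + 100 + 100 + 100 + 50 + 10 + 5 + 1 + 1 + 1 = 1368

1368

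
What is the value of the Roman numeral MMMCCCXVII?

MMMCCCXVII: M=1000, M=1000, M=1000, C=100, C=100, C=100, X=10, V=5, I=1, I=1
1000 + 1000 + 1000 + 100 + 100 + 100 + 10 + 5 + 1 + 1 = 3317

3317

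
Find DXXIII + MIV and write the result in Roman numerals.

DXXIII = 523
MIV = 1004
523 + 1004 = 1527

MDXXVII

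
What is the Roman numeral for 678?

Convert 678 to Roman numerals:
  678 contains 1×500 (D)
  178 contains 1×100 (C)
  78 contains 1×50 (L)
  28 contains 2×10 (XX)
  8 contains 1×5 (V)
  3 contains 3×1 (III)

DCLXXVIII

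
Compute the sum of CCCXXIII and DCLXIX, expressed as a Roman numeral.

CCCXXIII = 323
DCLXIX = 669
323 + 669 = 992

CMXCII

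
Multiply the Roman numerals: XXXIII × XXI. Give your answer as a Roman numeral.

XXXIII = 33
XXI = 21
33 × 21 = 693

DCXCIII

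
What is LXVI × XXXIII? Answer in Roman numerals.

LXVI = 66
XXXIII = 33
66 × 33 = 2178

MMCLXXVIII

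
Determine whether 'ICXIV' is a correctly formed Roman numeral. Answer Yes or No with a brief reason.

'ICXIV': Invalid subtractive combination: IC

No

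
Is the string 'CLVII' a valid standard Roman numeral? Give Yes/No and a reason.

'CLVII': Check the rules: uses only the symbols I, V, X, L, C, D, M; no symbol is repeated more than three times in a row; V, L and D each appear at most once; no smaller symbol precedes a larger one (values never increase from left to right). Value: C (100) + L (50) + V (5) + I (1) + I (1) = 157. So it is a valid standard Roman numeral.

Yes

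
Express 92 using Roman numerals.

Convert 92 to Roman numerals:
  92 contains 1×90 (XC)
  2 contains 2×1 (II)

XCII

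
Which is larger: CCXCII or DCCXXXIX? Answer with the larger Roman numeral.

CCXCII = 292
DCCXXXIX = 739
739 is larger

DCCXXXIX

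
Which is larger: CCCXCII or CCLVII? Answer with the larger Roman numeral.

CCCXCII = 392
CCLVII = 257
392 is larger

CCCXCII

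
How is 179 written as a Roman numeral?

Convert 179 to Roman numerals:
  179 contains 1×100 (C)
  79 contains 1×50 (L)
  29 contains 2×10 (XX)
  9 contains 1×9 (IX)

CLXXIX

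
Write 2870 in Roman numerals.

Convert 2870 to Roman numerals:
  2870 contains 2×1000 (MM)
  870 contains 1×500 (D)
  370 contains 3×100 (CCC)
  70 contains 1×50 (L)
  20 contains 2×10 (XX)

MMDCCCLXX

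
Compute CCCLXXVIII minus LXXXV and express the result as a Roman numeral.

CCCLXXVIII = 378
LXXXV = 85
378 - 85 = 293

CCXCIII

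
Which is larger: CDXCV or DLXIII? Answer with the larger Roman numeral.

CDXCV = 495
DLXIII = 563
563 is larger

DLXIII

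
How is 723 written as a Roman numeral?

Convert 723 to Roman numerals:
  723 contains 1×500 (D)
  223 contains 2×100 (CC)
  23 contains 2×10 (XX)
  3 contains 3×1 (III)

DCCXXIII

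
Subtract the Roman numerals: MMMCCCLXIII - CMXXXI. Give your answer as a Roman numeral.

MMMCCCLXIII = 3363
CMXXXI = 931
3363 - 931 = 2432

MMCDXXXII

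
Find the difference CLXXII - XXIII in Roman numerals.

CLXXII = 172
XXIII = 23
172 - 23 = 149

CXLIX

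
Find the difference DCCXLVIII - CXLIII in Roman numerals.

DCCXLVIII = 748
CXLIII = 143
748 - 143 = 605

DCV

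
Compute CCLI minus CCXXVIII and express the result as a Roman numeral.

CCLI = 251
CCXXVIII = 228
251 - 228 = 23

XXIII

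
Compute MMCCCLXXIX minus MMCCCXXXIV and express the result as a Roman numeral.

MMCCCLXXIX = 2379
MMCCCXXXIV = 2334
2379 - 2334 = 45

XLV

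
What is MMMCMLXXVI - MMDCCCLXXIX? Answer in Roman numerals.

MMMCMLXXVI = 3976
MMDCCCLXXIX = 2879
3976 - 2879 = 1097

MXCVII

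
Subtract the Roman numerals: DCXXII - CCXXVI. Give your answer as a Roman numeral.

DCXXII = 622
CCXXVI = 226
622 - 226 = 396

CCCXCVI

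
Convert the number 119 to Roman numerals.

Convert 119 to Roman numerals:
  119 contains 1×100 (C)
  19 contains 1×10 (X)
  9 contains 1×9 (IX)

CXIX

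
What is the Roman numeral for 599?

Convert 599 to Roman numerals:
  599 contains 1×500 (D)
  99 contains 1×90 (XC)
  9 contains 1×9 (IX)

DXCIX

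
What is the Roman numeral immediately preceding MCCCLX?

MCCCLX = 1360, so the previous integer is 1360 - 1 = 1359

MCCCLIX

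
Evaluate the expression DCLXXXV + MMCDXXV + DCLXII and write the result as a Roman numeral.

DCLXXXV = 685, MMCDXXV = 2425, DCLXII = 662
685 + 2425 = 3110
3110 + 662 = 3772

MMMDCCLXXII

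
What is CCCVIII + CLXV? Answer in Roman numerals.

CCCVIII = 308
CLXV = 165
308 + 165 = 473

CDLXXIII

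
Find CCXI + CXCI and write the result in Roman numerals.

CCXI = 211
CXCI = 191
211 + 191 = 402

CDII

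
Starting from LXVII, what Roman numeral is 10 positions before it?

LXVII = 67
67 - 10 = 57

LVII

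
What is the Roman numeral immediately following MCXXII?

MCXXII = 1122; next is 1123

MCXXIII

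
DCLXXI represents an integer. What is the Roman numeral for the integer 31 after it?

DCLXXI = 671
671 + 31 = 702

DCCII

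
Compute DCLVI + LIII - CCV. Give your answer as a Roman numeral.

DCLVI = 656, LIII = 53, CCV = 205
656 + 53 = 709
709 - 205 = 504

DIV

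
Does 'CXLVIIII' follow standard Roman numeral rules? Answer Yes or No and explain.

'CXLVIIII': More than 3 consecutive I's

No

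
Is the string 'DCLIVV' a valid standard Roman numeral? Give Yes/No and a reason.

'DCLIVV': V should not appear more than once

No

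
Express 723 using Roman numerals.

Convert 723 to Roman numerals:
  723 contains 1×500 (D)
  223 contains 2×100 (CC)
  23 contains 2×10 (XX)
  3 contains 3×1 (III)

DCCXXIII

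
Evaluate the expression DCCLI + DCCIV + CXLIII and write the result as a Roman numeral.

DCCLI = 751, DCCIV = 704, CXLIII = 143
751 + 704 = 1455
1455 + 143 = 1598

MDXCVIII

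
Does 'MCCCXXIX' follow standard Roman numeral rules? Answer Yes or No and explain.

'MCCCXXIX': Check the rules: uses only the symbols I, V, X, L, C, D, M; no symbol is repeated more than three times in a row; V, L and D each appear at most once; the only place a smaller symbol precedes a larger one is the allowed subtractive pair IX, the symbol right after such a pair (if any) is smaller than the pair's first symbol, and otherwise the values never increase from left to right. Value: M (1000) + C (100) + C (100) + C (100) + X (10) + X (10) + IX (9) = 1329. So it is a valid standard Roman numeral.

Yes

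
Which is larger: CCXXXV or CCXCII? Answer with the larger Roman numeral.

CCXXXV = 235
CCXCII = 292
292 is larger

CCXCII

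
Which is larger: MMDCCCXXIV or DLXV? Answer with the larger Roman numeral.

MMDCCCXXIV = 2824
DLXV = 565
2824 is larger

MMDCCCXXIV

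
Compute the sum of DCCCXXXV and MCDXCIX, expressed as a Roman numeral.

DCCCXXXV = 835
MCDXCIX = 1499
835 + 1499 = 2334

MMCCCXXXIV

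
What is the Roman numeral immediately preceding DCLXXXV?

DCLXXXV = 685, so the previous integer is 685 - 1 = 684

DCLXXXIV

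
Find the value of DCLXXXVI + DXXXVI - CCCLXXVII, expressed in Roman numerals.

DCLXXXVI = 686, DXXXVI = 536, CCCLXXVII = 377
686 + 536 = 1222
1222 - 377 = 845

DCCCXLV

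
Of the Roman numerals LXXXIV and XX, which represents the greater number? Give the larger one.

LXXXIV = 84
XX = 20
84 is larger

LXXXIV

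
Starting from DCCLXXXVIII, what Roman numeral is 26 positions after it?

DCCLXXXVIII = 788
788 + 26 = 814

DCCCXIV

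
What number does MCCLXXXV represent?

MCCLXXXV: M=1000, C=100, C=100, L=50, X=10, X=10, X=10, V=5
1000 + 100 + 100 + 50 + 10 + 10 + 10 + 5 = 1285

1285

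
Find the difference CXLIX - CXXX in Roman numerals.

CXLIX = 149
CXXX = 130
149 - 130 = 19

XIX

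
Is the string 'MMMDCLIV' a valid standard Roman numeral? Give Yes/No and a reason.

'MMMDCLIV': Check the rules: uses only the symbols I, V, X, L, C, D, M; no symbol is repeated more than three times in a row; V, L and D each appear at most once; the only place a smaller symbol precedes a larger one is the allowed subtractive pair IV, the symbol right after such a pair (if any) is smaller than the pair's first symbol, and otherwise the values never increase from left to right. Value: M (1000) + M (1000) + M (1000) + D (500) + C (100) + L (50) + IV (4) = 3654. So it is a valid standard Roman numeral.

Yes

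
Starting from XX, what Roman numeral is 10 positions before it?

XX = 20
20 - 10 = 10

X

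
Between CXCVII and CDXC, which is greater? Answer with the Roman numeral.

CXCVII = 197
CDXC = 490
490 is larger

CDXC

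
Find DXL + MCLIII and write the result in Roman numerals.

DXL = 540
MCLIII = 1153
540 + 1153 = 1693

MDCXCIII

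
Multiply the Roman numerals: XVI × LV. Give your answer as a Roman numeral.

XVI = 16
LV = 55
16 × 55 = 880

DCCCLXXX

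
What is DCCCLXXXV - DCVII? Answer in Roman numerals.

DCCCLXXXV = 885
DCVII = 607
885 - 607 = 278

CCLXXVIII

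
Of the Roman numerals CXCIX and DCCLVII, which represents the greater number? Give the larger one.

CXCIX = 199
DCCLVII = 757
757 is larger

DCCLVII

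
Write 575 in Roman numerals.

Convert 575 to Roman numerals:
  575 contains 1×500 (D)
  75 contains 1×50 (L)
  25 contains 2×10 (XX)
  5 contains 1×5 (V)

DLXXV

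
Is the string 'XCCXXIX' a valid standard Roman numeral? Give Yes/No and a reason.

'XCCXXIX': X (position 1) comes before the larger symbol C (position 3) without being directly in front of it as a subtractive pair; apart from IV, IX, XL, XC, CD and CM, symbols must go from largest to smallest

No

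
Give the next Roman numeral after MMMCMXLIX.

MMMCMXLIX = 3949, so the next integer is 3949 + 1 = 3950

MMMCML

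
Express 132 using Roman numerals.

Convert 132 to Roman numerals:
  132 contains 1×100 (C)
  32 contains 3×10 (XXX)
  2 contains 2×1 (II)

CXXXII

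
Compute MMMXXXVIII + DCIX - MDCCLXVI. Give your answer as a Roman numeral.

MMMXXXVIII = 3038, DCIX = 609, MDCCLXVI = 1766
3038 + 609 = 3647
3647 - 1766 = 1881

MDCCCLXXXI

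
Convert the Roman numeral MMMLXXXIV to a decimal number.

MMMLXXXIV: M=1000, M=1000, M=1000, L=50, X=10, X=10, X=10, IV=4
1000 + 1000 + 1000 + 50 + 10 + 10 + 10 + 4 = 3084

3084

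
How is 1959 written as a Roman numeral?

Convert 1959 to Roman numerals:
  1959 contains 1×1000 (M)
  959 contains 1×900 (CM)
  59 contains 1×50 (L)
  9 contains 1×9 (IX)

MCMLIX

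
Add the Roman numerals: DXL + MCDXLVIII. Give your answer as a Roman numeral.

DXL = 540
MCDXLVIII = 1448
540 + 1448 = 1988

MCMLXXXVIII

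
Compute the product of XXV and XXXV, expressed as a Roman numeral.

XXV = 25
XXXV = 35
25 × 35 = 875

DCCCLXXV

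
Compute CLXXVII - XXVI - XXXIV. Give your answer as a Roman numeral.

CLXXVII = 177, XXVI = 26, XXXIV = 34
177 - 26 = 151
151 - 34 = 117

CXVII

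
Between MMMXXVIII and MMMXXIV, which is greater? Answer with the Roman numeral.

MMMXXVIII = 3028
MMMXXIV = 3024
3028 is larger

MMMXXVIII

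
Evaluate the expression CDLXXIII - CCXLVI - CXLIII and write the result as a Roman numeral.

CDLXXIII = 473, CCXLVI = 246, CXLIII = 143
473 - 246 = 227
227 - 143 = 84

LXXXIV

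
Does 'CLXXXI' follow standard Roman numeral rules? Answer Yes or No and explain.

'CLXXXI': Check the rules: uses only the symbols I, V, X, L, C, D, M; no symbol is repeated more than three times in a row; V, L and D each appear at most once; no smaller symbol precedes a larger one (values never increase from left to right). Value: C (100) + L (50) + X (10) + X (10) + X (10) + I (1) = 181. So it is a valid standard Roman numeral.

Yes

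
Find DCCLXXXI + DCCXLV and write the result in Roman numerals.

DCCLXXXI = 781
DCCXLV = 745
781 + 745 = 1526

MDXXVI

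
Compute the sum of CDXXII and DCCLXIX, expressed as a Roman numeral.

CDXXII = 422
DCCLXIX = 769
422 + 769 = 1191

MCXCI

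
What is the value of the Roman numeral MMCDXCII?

MMCDXCII: M=1000, M=1000, CD=400, XC=90, I=1, I=1
1000 + 1000 + 400 + 90 + 1 + 1 = 2492

2492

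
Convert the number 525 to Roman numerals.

Convert 525 to Roman numerals:
  525 contains 1×500 (D)
  25 contains 2×10 (XX)
  5 contains 1×5 (V)

DXXV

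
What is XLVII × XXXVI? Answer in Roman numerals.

XLVII = 47
XXXVI = 36
47 × 36 = 1692

MDCXCII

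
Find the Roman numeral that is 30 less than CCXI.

CCXI = 211
211 - 30 = 181

CLXXXI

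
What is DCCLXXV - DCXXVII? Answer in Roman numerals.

DCCLXXV = 775
DCXXVII = 627
775 - 627 = 148

CXLVIII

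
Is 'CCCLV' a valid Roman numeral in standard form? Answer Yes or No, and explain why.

'CCCLV': Check the rules: uses only the symbols I, V, X, L, C, D, M; no symbol is repeated more than three times in a row; V, L and D each appear at most once; no smaller symbol precedes a larger one (values never increase from left to right). Value: C (100) + C (100) + C (100) + L (50) + V (5) = 355. So it is a valid standard Roman numeral.

Yes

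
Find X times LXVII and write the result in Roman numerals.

X = 10
LXVII = 67
10 × 67 = 670

DCLXX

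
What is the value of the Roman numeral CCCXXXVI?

CCCXXXVI: C=100, C=100, C=100, X=10, X=10, X=10, V=5, I=1
100 + 100 + 100 + 10 + 10 + 10 + 5 + 1 = 336

336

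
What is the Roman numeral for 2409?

Convert 2409 to Roman numerals:
  2409 contains 2×1000 (MM)
  409 contains 1×400 (CD)
  9 contains 1×9 (IX)

MMCDIX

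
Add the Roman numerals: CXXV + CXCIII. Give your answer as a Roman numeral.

CXXV = 125
CXCIII = 193
125 + 193 = 318

CCCXVIII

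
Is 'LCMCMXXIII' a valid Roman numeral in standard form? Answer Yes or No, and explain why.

'LCMCMXXIII': Invalid subtractive combination: LC

No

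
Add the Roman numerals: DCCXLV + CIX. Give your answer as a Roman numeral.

DCCXLV = 745
CIX = 109
745 + 109 = 854

DCCCLIV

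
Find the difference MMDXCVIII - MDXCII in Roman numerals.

MMDXCVIII = 2598
MDXCII = 1592
2598 - 1592 = 1006

MVI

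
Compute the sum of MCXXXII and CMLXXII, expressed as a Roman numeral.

MCXXXII = 1132
CMLXXII = 972
1132 + 972 = 2104

MMCIV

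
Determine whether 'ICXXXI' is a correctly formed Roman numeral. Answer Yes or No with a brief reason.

'ICXXXI': Invalid subtractive combination: IC

No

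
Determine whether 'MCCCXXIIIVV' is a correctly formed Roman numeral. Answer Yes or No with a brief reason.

'MCCCXXIIIVV': V should not appear more than once

No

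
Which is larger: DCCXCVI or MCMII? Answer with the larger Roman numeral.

DCCXCVI = 796
MCMII = 1902
1902 is larger

MCMII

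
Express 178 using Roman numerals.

Convert 178 to Roman numerals:
  178 contains 1×100 (C)
  78 contains 1×50 (L)
  28 contains 2×10 (XX)
  8 contains 1×5 (V)
  3 contains 3×1 (III)

CLXXVIII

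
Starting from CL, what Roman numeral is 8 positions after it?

CL = 150
150 + 8 = 158

CLVIII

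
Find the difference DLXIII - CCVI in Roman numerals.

DLXIII = 563
CCVI = 206
563 - 206 = 357

CCCLVII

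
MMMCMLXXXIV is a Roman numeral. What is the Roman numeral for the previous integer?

MMMCMLXXXIV = 3984, so the previous integer is 3984 - 1 = 3983

MMMCMLXXXIII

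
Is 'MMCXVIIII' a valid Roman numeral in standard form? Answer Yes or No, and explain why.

'MMCXVIIII': More than 3 consecutive I's

No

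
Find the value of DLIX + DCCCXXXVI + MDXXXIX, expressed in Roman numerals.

DLIX = 559, DCCCXXXVI = 836, MDXXXIX = 1539
559 + 836 = 1395
1395 + 1539 = 2934

MMCMXXXIV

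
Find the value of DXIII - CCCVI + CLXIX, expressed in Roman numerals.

DXIII = 513, CCCVI = 306, CLXIX = 169
513 - 306 = 207
207 + 169 = 376

CCCLXXVI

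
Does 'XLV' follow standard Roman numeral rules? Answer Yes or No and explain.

'XLV': Check the rules: uses only the symbols I, V, X, L, C, D, M; no symbol is repeated more than three times in a row; V, L and D each appear at most once; the only place a smaller symbol precedes a larger one is the allowed subtractive pair XL, the symbol right after such a pair (if any) is smaller than the pair's first symbol, and otherwise the values never increase from left to right. Value: XL (40) + V (5) = 45. So it is a valid standard Roman numeral.

Yes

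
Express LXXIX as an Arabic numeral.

LXXIX: L=50, X=10, X=10, IX=9
50 + 10 + 10 + 9 = 79

79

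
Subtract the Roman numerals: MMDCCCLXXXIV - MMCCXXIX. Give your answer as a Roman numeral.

MMDCCCLXXXIV = 2884
MMCCXXIX = 2229
2884 - 2229 = 655

DCLV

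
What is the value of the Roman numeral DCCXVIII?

DCCXVIII: D=500, C=100, C=100, X=10, V=5, I=1, I=1, I=1
500 + 100 + 100 + 10 + 5 + 1 + 1 + 1 = 718

718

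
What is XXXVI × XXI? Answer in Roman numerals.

XXXVI = 36
XXI = 21
36 × 21 = 756

DCCLVI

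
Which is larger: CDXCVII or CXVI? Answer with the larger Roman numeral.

CDXCVII = 497
CXVI = 116
497 is larger

CDXCVII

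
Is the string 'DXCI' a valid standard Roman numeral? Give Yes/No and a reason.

'DXCI': Check the rules: uses only the symbols I, V, X, L, C, D, M; no symbol is repeated more than three times in a row; V, L and D each appear at most once; the only place a smaller symbol precedes a larger one is the allowed subtractive pair XC, the symbol right after such a pair (if any) is smaller than the pair's first symbol, and otherwise the values never increase from left to right. Value: D (500) + XC (90) + I (1) = 591. So it is a valid standard Roman numeral.

Yes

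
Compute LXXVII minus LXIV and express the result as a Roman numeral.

LXXVII = 77
LXIV = 64
77 - 64 = 13

XIII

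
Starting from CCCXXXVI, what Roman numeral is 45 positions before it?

CCCXXXVI = 336
336 - 45 = 291

CCXCI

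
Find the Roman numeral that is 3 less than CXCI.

CXCI = 191
191 - 3 = 188

CLXXXVIII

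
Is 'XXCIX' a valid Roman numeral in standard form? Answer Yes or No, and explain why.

'XXCIX': X (position 1) comes before the larger symbol C (position 3) without being directly in front of it as a subtractive pair; apart from IV, IX, XL, XC, CD and CM, symbols must go from largest to smallest

No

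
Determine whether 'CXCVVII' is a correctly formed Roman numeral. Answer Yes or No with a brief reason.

'CXCVVII': V should not appear more than once

No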